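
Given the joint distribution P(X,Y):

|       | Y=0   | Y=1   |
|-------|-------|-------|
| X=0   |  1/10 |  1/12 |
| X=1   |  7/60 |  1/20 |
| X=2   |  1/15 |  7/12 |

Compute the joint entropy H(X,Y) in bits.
1.9227 bits

H(X,Y) = -Σ_{x,y} P(x,y) log₂ P(x,y). Per-cell terms -P(x,y)·log₂P(x,y):
  X=0: 0.3322, 0.2987
  X=1: 0.3616, 0.2161
  X=2: 0.2605, 0.4536
Sum of the 6 terms: H(X,Y) = 1.9227 bits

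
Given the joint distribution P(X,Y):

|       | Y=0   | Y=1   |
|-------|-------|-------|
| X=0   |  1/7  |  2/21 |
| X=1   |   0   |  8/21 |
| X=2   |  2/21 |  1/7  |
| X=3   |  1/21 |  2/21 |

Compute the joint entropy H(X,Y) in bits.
2.5109 bits

H(X,Y) = -Σ_{x,y} P(x,y) log₂ P(x,y). Per-cell terms -P(x,y)·log₂P(x,y):
  X=0: 0.40105, 0.32308
  X=1: 0.00000, 0.53041
  X=2: 0.32308, 0.40105
  X=3: 0.20916, 0.32308
  (cells with P = 0 contribute 0)
Sum of the 8 terms: H(X,Y) = 2.5109 bits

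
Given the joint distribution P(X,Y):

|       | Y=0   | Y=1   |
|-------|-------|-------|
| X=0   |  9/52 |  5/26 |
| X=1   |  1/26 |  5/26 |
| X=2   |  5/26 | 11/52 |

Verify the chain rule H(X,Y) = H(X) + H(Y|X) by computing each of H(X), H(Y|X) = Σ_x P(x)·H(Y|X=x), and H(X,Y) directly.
H(X) = 1.5472 bits, H(Y|X) = 0.9178 bits, H(X,Y) = 2.4650 bits

Marginal of X (row sums):
  P(X=0) = 9/52 + 5/26 = 19/52
  P(X=1) = 1/26 + 5/26 = 3/13
  P(X=2) = 5/26 + 11/52 = 21/52
H(X) = -[(19/52)·log₂(19/52) + (3/13)·log₂(3/13) + (21/52)·log₂(21/52)]
  = 0.530726 + 0.488187 + 0.528280 = 1.5472 bits

H(Y|X) = Σ_x P(x)·H(Y|X=x):
  X=0: P(X=0) = 19/52, P(Y|X=0) = (9/19, 10/19) → H(Y|X=0) = 0.998001
  X=1: P(X=1) = 3/13, P(Y|X=1) = (1/6, 5/6) → H(Y|X=1) = 0.650022
  X=2: P(X=2) = 21/52, P(Y|X=2) = (10/21, 11/21) → H(Y|X=2) = 0.998364
H(Y|X) = (19/52)·0.998001 + (3/13)·0.650022 + (21/52)·0.998364 = 0.9178 bits

H(X,Y) = -Σ_{x,y} P(x,y) log₂ P(x,y). Per-cell terms -P(x,y)·log₂P(x,y):
  X=0: 0.437974, 0.457406
  X=1: 0.180786, 0.457406
  X=2: 0.457406, 0.474059
Sum of the 6 terms: H(X,Y) = 2.4650 bits

Chain rule check:
  H(X) + H(Y|X) = 1.5472 + 0.9178 = 2.4650 bits
  H(X,Y) = 2.4650 bits
✓ Chain rule verified.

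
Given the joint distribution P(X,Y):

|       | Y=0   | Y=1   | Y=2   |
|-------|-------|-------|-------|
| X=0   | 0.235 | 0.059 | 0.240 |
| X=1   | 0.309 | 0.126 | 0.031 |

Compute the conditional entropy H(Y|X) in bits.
1.2848 bits

H(Y|X) = H(X,Y) - H(X)

H(X,Y) = -Σ_{x,y} P(x,y) log₂ P(x,y). Per-cell terms -P(x,y)·log₂P(x,y):
  X=0: 0.49098, 0.24091, 0.49413
  X=1: 0.52355, 0.37655, 0.15536
Sum of the 6 terms: H(X,Y) = 2.2815 bits

Marginal of X (row sums):
  P(X=0) = 0.235 + 0.059 + 0.240 = 0.534
  P(X=1) = 0.309 + 0.126 + 0.031 = 0.466
H(X) = -[0.534·log₂(0.534) + 0.466·log₂(0.466)]
  = 0.48332 + 0.51334 = 0.9967 bits

H(Y|X) = H(X,Y) - H(X) = 2.2815 - 0.9967 = 1.2848 bits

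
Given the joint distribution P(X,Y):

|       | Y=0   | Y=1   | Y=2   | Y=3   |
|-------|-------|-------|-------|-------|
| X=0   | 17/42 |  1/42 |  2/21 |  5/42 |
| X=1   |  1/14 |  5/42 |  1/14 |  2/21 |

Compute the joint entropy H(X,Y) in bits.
2.5777 bits

H(X,Y) = -Σ_{x,y} P(x,y) log₂ P(x,y). Per-cell terms -P(x,y)·log₂P(x,y):
  X=0: 0.528155, 0.128389, 0.323078, 0.365523
  X=1: 0.271954, 0.365523, 0.271954, 0.323078
Sum of the 8 terms: H(X,Y) = 2.5777 bits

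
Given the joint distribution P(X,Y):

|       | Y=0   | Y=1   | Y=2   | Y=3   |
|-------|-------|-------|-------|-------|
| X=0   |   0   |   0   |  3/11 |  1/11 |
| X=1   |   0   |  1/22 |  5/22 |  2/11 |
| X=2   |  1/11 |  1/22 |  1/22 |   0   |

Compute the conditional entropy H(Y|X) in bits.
1.1864 bits

H(Y|X) = H(X,Y) - H(X)

H(X,Y) = -Σ_{x,y} P(x,y) log₂ P(x,y). Per-cell terms -P(x,y)·log₂P(x,y):
  X=0: 0.0000, 0.0000, 0.5112, 0.3145
  X=1: 0.0000, 0.2027, 0.4858, 0.4472
  X=2: 0.3145, 0.2027, 0.2027, 0.0000
  (cells with P = 0 contribute 0)
Sum of the 12 terms: H(X,Y) = 2.6813 bits

Marginal of X (row sums):
  P(X=0) = 0 + 0 + 3/11 + 1/11 = 4/11
  P(X=1) = 0 + 1/22 + 5/22 + 2/11 = 5/11
  P(X=2) = 1/11 + 1/22 + 1/22 + 0 = 2/11
H(X) = -[(4/11)·log₂(4/11) + (5/11)·log₂(5/11) + (2/11)·log₂(2/11)]
  = 0.5307 + 0.5170 + 0.4472 = 1.4949 bits

H(Y|X) = H(X,Y) - H(X) = 2.6813 - 1.4949 = 1.1864 bits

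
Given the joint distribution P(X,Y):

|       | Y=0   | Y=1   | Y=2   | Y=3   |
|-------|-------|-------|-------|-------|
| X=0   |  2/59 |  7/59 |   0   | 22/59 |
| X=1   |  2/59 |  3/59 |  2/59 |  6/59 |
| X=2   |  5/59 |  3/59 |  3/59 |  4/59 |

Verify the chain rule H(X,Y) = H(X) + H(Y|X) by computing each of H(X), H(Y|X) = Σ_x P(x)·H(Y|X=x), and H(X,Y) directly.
H(X) = 1.4710 bits, H(Y|X) = 1.4771 bits, H(X,Y) = 2.9480 bits

Marginal of X (row sums):
  P(X=0) = 2/59 + 7/59 + 0 + 22/59 = 31/59
  P(X=1) = 2/59 + 3/59 + 2/59 + 6/59 = 13/59
  P(X=2) = 5/59 + 3/59 + 3/59 + 4/59 = 15/59
H(X) = -[(31/59)·log₂(31/59) + (13/59)·log₂(13/59) + (15/59)·log₂(15/59)]
  = 0.48783 + 0.48082 + 0.50231 = 1.4710 bits

H(Y|X) = Σ_x P(x)·H(Y|X=x):
  X=0: P(X=0) = 31/59, P(Y|X=0) = (2/31, 7/31, 0, 22/31) → H(Y|X=0) = 1.09100
  X=1: P(X=1) = 13/59, P(Y|X=1) = (2/13, 3/13, 2/13, 6/13) → H(Y|X=1) = 1.83393
  X=2: P(X=2) = 15/59, P(Y|X=2) = (1/3, 1/5, 1/5, 4/15) → H(Y|X=2) = 1.96560
H(Y|X) = (31/59)·1.09100 + (13/59)·1.83393 + (15/59)·1.96560 = 1.4771 bits

H(X,Y) = -Σ_{x,y} P(x,y) log₂ P(x,y). Per-cell terms -P(x,y)·log₂P(x,y):
  X=0: 0.16551, 0.36486, 0.00000, 0.53069
  X=1: 0.16551, 0.21853, 0.16551, 0.33536
  X=2: 0.30176, 0.21853, 0.21853, 0.26323
  (cells with P = 0 contribute 0)
Sum of the 12 terms: H(X,Y) = 2.9480 bits

Chain rule check:
  H(X) + H(Y|X) = 1.4710 + 1.4771 = 2.9481 bits
  H(X,Y) = 2.9480 bits
✓ Chain rule verified (Δ = 0.0001 is 4-dp rounding noise: each of the three values was rounded independently).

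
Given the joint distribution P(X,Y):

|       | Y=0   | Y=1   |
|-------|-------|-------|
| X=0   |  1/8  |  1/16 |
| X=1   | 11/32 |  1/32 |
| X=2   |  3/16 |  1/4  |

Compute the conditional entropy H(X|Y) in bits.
1.3353 bits

H(X|Y) = H(X,Y) - H(Y)

H(X,Y) = -Σ_{x,y} P(x,y) log₂ P(x,y). Per-cell terms -P(x,y)·log₂P(x,y):
  X=0: 0.37500, 0.25000
  X=1: 0.52957, 0.15625
  X=2: 0.45282, 0.50000
Sum of the 6 terms: H(X,Y) = 2.26364 bits

Marginal of Y (column sums):
  P(Y=0) = 1/8 + 11/32 + 3/16 = 21/32
  P(Y=1) = 1/16 + 1/32 + 1/4 = 11/32
H(Y) = -[(21/32)·log₂(21/32) + (11/32)·log₂(11/32)]
  = 0.39879 + 0.52957 = 0.92836 bits

H(X|Y) = H(X,Y) - H(Y) = 2.26364 - 0.92836 = 1.3353 bits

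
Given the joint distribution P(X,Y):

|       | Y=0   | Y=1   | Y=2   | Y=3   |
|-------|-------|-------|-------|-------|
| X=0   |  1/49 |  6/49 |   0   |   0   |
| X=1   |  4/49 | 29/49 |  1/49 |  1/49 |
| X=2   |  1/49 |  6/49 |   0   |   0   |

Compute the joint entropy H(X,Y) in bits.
1.9433 bits

H(X,Y) = -Σ_{x,y} P(x,y) log₂ P(x,y). Per-cell terms -P(x,y)·log₂P(x,y):
  X=0: 0.11459, 0.37099, 0.00000, 0.00000
  X=1: 0.29508, 0.44786, 0.11459, 0.11459
  X=2: 0.11459, 0.37099, 0.00000, 0.00000
  (cells with P = 0 contribute 0)
Sum of the 12 terms: H(X,Y) = 1.9433 bits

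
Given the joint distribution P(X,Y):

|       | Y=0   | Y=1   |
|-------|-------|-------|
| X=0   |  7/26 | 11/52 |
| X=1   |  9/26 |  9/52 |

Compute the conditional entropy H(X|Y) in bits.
0.9903 bits

H(X|Y) = H(X,Y) - H(Y)

H(X,Y) = -Σ_{x,y} P(x,y) log₂ P(x,y). Per-cell terms -P(x,y)·log₂P(x,y):
  X=0: 0.50968, 0.47406
  X=1: 0.52979, 0.43797
Sum of the 4 terms: H(X,Y) = 1.9515 bits

Marginal of Y (column sums):
  P(Y=0) = 7/26 + 9/26 = 8/13
  P(Y=1) = 11/52 + 9/52 = 5/13
H(Y) = -[(8/13)·log₂(8/13) + (5/13)·log₂(5/13)]
  = 0.43104 + 0.53020 = 0.9612 bits

H(X|Y) = H(X,Y) - H(Y) = 1.9515 - 0.9612 = 0.9903 bits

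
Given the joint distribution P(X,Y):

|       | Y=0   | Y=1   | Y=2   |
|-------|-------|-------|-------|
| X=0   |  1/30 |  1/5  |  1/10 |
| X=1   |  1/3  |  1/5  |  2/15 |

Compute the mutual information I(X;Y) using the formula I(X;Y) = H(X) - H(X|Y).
0.1273 bits

I(X;Y) = H(X) - H(X|Y)

Marginal of X (row sums):
  P(X=0) = 1/30 + 1/5 + 1/10 = 1/3
  P(X=1) = 1/3 + 1/5 + 2/15 = 2/3
H(X) = -[(1/3)·log₂(1/3) + (2/3)·log₂(2/3)]
  = 0.5283 + 0.3900 = 0.9183 bits

Marginal of Y (column sums):
  P(Y=0) = 1/30 + 1/3 = 11/30
  P(Y=1) = 1/5 + 1/5 = 2/5
  P(Y=2) = 1/10 + 2/15 = 7/30
H(X|Y) = Σ_y P(y)·H(X|Y=y):
  Y=0: P(Y=0) = 11/30, P(X|Y=0) = (1/11, 10/11) → H(X|Y=0) = 0.4395
  Y=1: P(Y=1) = 2/5, P(X|Y=1) = (1/2, 1/2) → H(X|Y=1) = 1.0000
  Y=2: P(Y=2) = 7/30, P(X|Y=2) = (3/7, 4/7) → H(X|Y=2) = 0.9852
H(X|Y) = (11/30)·0.4395 + (2/5)·1.0000 + (7/30)·0.9852 = 0.7910 bits

I(X;Y) = H(X) - H(X|Y) = 0.9183 - 0.7910 = 0.1273 bits

Cross-check via I(X;Y) = H(X) + H(Y) - H(X,Y): computing H(Y) from the column sums and H(X,Y) from the 6 cells in the same way gives H(Y) = 1.5494 bits and H(X,Y) = 2.3404 bits, so
I(X;Y) = 0.9183 + 1.5494 - 2.3404 = 0.1273 bits ✓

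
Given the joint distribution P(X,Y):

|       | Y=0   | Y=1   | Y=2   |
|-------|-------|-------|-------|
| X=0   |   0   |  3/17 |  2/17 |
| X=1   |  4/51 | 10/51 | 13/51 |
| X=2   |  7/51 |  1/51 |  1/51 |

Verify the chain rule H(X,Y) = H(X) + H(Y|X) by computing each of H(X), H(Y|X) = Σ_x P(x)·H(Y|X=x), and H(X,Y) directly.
H(X) = 1.4466 bits, H(Y|X) = 1.2255 bits, H(X,Y) = 2.6721 bits

Marginal of X (row sums):
  P(X=0) = 0 + 3/17 + 2/17 = 5/17
  P(X=1) = 4/51 + 10/51 + 13/51 = 9/17
  P(X=2) = 7/51 + 1/51 + 1/51 = 3/17
H(X) = -[(5/17)·log₂(5/17) + (9/17)·log₂(9/17) + (3/17)·log₂(3/17)]
  = 0.519275 + 0.485755 + 0.441618 = 1.4466 bits

H(Y|X) = Σ_x P(x)·H(Y|X=x):
  X=0: P(X=0) = 5/17, P(Y|X=0) = (0, 3/5, 2/5) → H(Y|X=0) = 0.970951
  X=1: P(X=1) = 9/17, P(Y|X=1) = (4/27, 10/27, 13/27) → H(Y|X=1) = 1.446554
  X=2: P(X=2) = 3/17, P(Y|X=2) = (7/9, 1/9, 1/9) → H(Y|X=2) = 0.986427
H(Y|X) = (5/17)·0.970951 + (9/17)·1.446554 + (3/17)·0.986427 = 1.2255 bits

H(X,Y) = -Σ_{x,y} P(x,y) log₂ P(x,y). Per-cell terms -P(x,y)·log₂P(x,y):
  X=0: 0.000000, 0.441618, 0.363231
  X=1: 0.288033, 0.460882, 0.502663
  X=2: 0.393245, 0.111224, 0.111224
  (cells with P = 0 contribute 0)
Sum of the 9 terms: H(X,Y) = 2.6721 bits

Chain rule check:
  H(X) + H(Y|X) = 1.4466 + 1.2255 = 2.6721 bits
  H(X,Y) = 2.6721 bits
✓ Chain rule verified.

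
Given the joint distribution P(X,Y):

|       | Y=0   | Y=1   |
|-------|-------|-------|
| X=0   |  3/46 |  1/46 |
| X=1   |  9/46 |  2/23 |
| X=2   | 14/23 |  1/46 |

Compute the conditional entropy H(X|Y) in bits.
1.1412 bits

H(X|Y) = H(X,Y) - H(Y)

H(X,Y) = -Σ_{x,y} P(x,y) log₂ P(x,y). Per-cell terms -P(x,y)·log₂P(x,y):
  X=0: 0.256865, 0.120077
  X=1: 0.460494, 0.306397
  X=2: 0.435952, 0.120077
Sum of the 6 terms: H(X,Y) = 1.69986 bits

Marginal of Y (column sums):
  P(Y=0) = 3/46 + 9/46 + 14/23 = 20/23
  P(Y=1) = 1/46 + 2/23 + 1/46 = 3/23
H(Y) = -[(20/23)·log₂(20/23) + (3/23)·log₂(3/23)]
  = 0.175334 + 0.383296 = 0.55863 bits

H(X|Y) = H(X,Y) - H(Y) = 1.69986 - 0.55863 = 1.1412 bits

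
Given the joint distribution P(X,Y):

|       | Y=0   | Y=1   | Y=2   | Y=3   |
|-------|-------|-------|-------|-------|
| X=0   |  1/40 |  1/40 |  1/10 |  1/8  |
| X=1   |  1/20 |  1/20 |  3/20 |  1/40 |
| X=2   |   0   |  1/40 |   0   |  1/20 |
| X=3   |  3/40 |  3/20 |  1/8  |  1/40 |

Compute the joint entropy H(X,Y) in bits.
3.4971 bits

H(X,Y) = -Σ_{x,y} P(x,y) log₂ P(x,y). Per-cell terms -P(x,y)·log₂P(x,y):
  X=0: 0.13305, 0.13305, 0.33219, 0.37500
  X=1: 0.21610, 0.21610, 0.41054, 0.13305
  X=2: 0.00000, 0.13305, 0.00000, 0.21610
  X=3: 0.28027, 0.41054, 0.37500, 0.13305
  (cells with P = 0 contribute 0)
Sum of the 16 terms: H(X,Y) = 3.4971 bits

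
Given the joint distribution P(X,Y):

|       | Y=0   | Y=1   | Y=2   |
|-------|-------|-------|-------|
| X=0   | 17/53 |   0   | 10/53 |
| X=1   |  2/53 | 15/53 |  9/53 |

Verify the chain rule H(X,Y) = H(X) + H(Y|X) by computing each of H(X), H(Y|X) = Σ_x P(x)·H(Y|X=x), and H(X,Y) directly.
H(X) = 0.9997 bits, H(Y|X) = 1.1086 bits, H(X,Y) = 2.1083 bits

Marginal of X (row sums):
  P(X=0) = 17/53 + 0 + 10/53 = 27/53
  P(X=1) = 2/53 + 15/53 + 9/53 = 26/53
H(X) = -[(27/53)·log₂(27/53) + (26/53)·log₂(26/53)]
  = 0.495696 + 0.504047 = 0.9997 bits

H(Y|X) = Σ_x P(x)·H(Y|X=x):
  X=0: P(X=0) = 27/53, P(Y|X=0) = (17/27, 0, 10/27) → H(Y|X=0) = 0.950956
  X=1: P(X=1) = 26/53, P(Y|X=1) = (1/13, 15/26, 9/26) → H(Y|X=1) = 1.272260
H(Y|X) = (27/53)·0.950956 + (26/53)·1.272260 = 1.1086 bits

H(X,Y) = -Σ_{x,y} P(x,y) log₂ P(x,y). Per-cell terms -P(x,y)·log₂P(x,y):
  X=0: 0.526185, 0.000000, 0.453961
  X=1: 0.178412, 0.515386, 0.434377
  (cells with P = 0 contribute 0)
Sum of the 6 terms: H(X,Y) = 2.1083 bits

Chain rule check:
  H(X) + H(Y|X) = 0.9997 + 1.1086 = 2.1083 bits
  H(X,Y) = 2.1083 bits
✓ Chain rule verified.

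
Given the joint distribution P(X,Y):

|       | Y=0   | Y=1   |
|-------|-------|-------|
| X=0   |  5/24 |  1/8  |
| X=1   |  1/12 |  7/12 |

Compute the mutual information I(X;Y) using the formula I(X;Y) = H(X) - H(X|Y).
0.1903 bits

I(X;Y) = H(X) - H(X|Y)

Marginal of X (row sums):
  P(X=0) = 5/24 + 1/8 = 1/3
  P(X=1) = 1/12 + 7/12 = 2/3
H(X) = -[(1/3)·log₂(1/3) + (2/3)·log₂(2/3)]
  = 0.5283208 + 0.3899750 = 0.918296 bits

Marginal of Y (column sums):
  P(Y=0) = 5/24 + 1/12 = 7/24
  P(Y=1) = 1/8 + 7/12 = 17/24
H(X|Y) = Σ_y P(y)·H(X|Y=y):
  Y=0: P(Y=0) = 7/24, P(X|Y=0) = (5/7, 2/7) → H(X|Y=0) = 0.8631206
  Y=1: P(Y=1) = 17/24, P(X|Y=1) = (3/17, 14/17) → H(X|Y=1) = 0.6722948
H(X|Y) = (7/24)·0.8631206 + (17/24)·0.6722948 = 0.727952 bits

I(X;Y) = H(X) - H(X|Y) = 0.918296 - 0.727952 = 0.1903 bits

Cross-check via I(X;Y) = H(X) + H(Y) - H(X,Y): computing H(Y) from the column sums and H(X,Y) from the 4 cells in the same way gives H(Y) = 0.870864 bits and H(X,Y) = 1.598817 bits, so
I(X;Y) = 0.918296 + 0.870864 - 1.598817 = 0.1903 bits ✓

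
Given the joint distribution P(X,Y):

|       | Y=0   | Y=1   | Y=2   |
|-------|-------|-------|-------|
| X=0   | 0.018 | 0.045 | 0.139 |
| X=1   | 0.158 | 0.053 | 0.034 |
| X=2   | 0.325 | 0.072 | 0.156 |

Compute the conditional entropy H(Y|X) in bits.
1.2950 bits

H(Y|X) = H(X,Y) - H(X)

H(X,Y) = -Σ_{x,y} P(x,y) log₂ P(x,y). Per-cell terms -P(x,y)·log₂P(x,y):
  X=0: 0.10433, 0.20133, 0.39571
  X=1: 0.42060, 0.22461, 0.16586
  X=2: 0.52698, 0.27330, 0.41814
Sum of the 9 terms: H(X,Y) = 2.7309 bits

Marginal of X (row sums):
  P(X=0) = 0.018 + 0.045 + 0.139 = 0.202
  P(X=1) = 0.158 + 0.053 + 0.034 = 0.245
  P(X=2) = 0.325 + 0.072 + 0.156 = 0.553
H(X) = -[0.202·log₂(0.202) + 0.245·log₂(0.245) + 0.553·log₂(0.553)]
  = 0.46613 + 0.49714 + 0.47262 = 1.4359 bits

H(Y|X) = H(X,Y) - H(X) = 2.7309 - 1.4359 = 1.2950 bits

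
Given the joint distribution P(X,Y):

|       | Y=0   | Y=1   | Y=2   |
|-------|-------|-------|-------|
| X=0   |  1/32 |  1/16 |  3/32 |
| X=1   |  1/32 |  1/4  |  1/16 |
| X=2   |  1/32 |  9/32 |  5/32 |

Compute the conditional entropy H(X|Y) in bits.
1.4310 bits

H(X|Y) = H(X,Y) - H(Y)

H(X,Y) = -Σ_{x,y} P(x,y) log₂ P(x,y). Per-cell terms -P(x,y)·log₂P(x,y):
  X=0: 0.15625, 0.25000, 0.32016
  X=1: 0.15625, 0.50000, 0.25000
  X=2: 0.15625, 0.51471, 0.41845
Sum of the 9 terms: H(X,Y) = 2.7221 bits

Marginal of Y (column sums):
  P(Y=0) = 1/32 + 1/32 + 1/32 = 3/32
  P(Y=1) = 1/16 + 1/4 + 9/32 = 19/32
  P(Y=2) = 3/32 + 1/16 + 5/32 = 5/16
H(Y) = -[(3/32)·log₂(3/32) + (19/32)·log₂(19/32) + (5/16)·log₂(5/16)]
  = 0.32016 + 0.44654 + 0.52440 = 1.2911 bits

H(X|Y) = H(X,Y) - H(Y) = 2.7221 - 1.2911 = 1.4310 bits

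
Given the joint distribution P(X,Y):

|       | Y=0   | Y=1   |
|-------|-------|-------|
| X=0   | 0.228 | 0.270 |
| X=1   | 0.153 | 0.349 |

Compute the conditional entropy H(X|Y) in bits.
0.9820 bits

H(X|Y) = H(X,Y) - H(Y)

H(X,Y) = -Σ_{x,y} P(x,y) log₂ P(x,y). Per-cell terms -P(x,y)·log₂P(x,y):
  X=0: 0.4863, 0.5100
  X=1: 0.4144, 0.5300
Sum of the 4 terms: H(X,Y) = 1.9407 bits

Marginal of Y (column sums):
  P(Y=0) = 0.228 + 0.153 = 0.381
  P(Y=1) = 0.270 + 0.349 = 0.619
H(Y) = -[0.381·log₂(0.381) + 0.619·log₂(0.619)]
  = 0.5304 + 0.4283 = 0.9587 bits

H(X|Y) = H(X,Y) - H(Y) = 1.9407 - 0.9587 = 0.9820 bits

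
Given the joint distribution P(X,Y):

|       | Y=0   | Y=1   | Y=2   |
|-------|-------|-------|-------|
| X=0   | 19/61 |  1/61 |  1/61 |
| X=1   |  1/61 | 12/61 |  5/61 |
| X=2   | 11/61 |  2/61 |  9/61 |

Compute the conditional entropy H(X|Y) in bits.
1.0961 bits

H(X|Y) = H(X,Y) - H(Y)

H(X,Y) = -Σ_{x,y} P(x,y) log₂ P(x,y). Per-cell terms -P(x,y)·log₂P(x,y):
  X=0: 0.52415, 0.09723, 0.09723
  X=1: 0.09723, 0.46146, 0.29580
  X=2: 0.44565, 0.16166, 0.40733
Sum of the 9 terms: H(X,Y) = 2.5877 bits

Marginal of Y (column sums):
  P(Y=0) = 19/61 + 1/61 + 11/61 = 31/61
  P(Y=1) = 1/61 + 12/61 + 2/61 = 15/61
  P(Y=2) = 1/61 + 5/61 + 9/61 = 15/61
H(Y) = -[(31/61)·log₂(31/61) + (15/61)·log₂(15/61) + (15/61)·log₂(15/61)]
  = 0.49627 + 0.49767 + 0.49767 = 1.4916 bits

H(X|Y) = H(X,Y) - H(Y) = 2.5877 - 1.4916 = 1.0961 bits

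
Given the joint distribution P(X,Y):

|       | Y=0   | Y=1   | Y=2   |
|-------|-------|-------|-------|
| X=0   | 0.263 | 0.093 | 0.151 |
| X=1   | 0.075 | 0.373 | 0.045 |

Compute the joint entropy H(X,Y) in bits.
2.2496 bits

H(X,Y) = -Σ_{x,y} P(x,y) log₂ P(x,y). Per-cell terms -P(x,y)·log₂P(x,y):
  X=0: 0.5068, 0.3187, 0.4118
  X=1: 0.2803, 0.5307, 0.2013
Sum of the 6 terms: H(X,Y) = 2.2496 bits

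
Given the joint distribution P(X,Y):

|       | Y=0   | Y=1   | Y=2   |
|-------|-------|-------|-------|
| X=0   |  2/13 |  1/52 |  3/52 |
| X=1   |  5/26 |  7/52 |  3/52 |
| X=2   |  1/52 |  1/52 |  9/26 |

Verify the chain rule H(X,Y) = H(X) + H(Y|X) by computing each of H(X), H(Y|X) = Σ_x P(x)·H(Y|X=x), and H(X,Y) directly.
H(X) = 1.5486 bits, H(Y|X) = 1.0473 bits, H(X,Y) = 2.5958 bits

Marginal of X (row sums):
  P(X=0) = 2/13 + 1/52 + 3/52 = 3/13
  P(X=1) = 5/26 + 7/52 + 3/52 = 5/13
  P(X=2) = 1/52 + 1/52 + 9/26 = 5/13
H(X) = -[(3/13)·log₂(3/13) + (5/13)·log₂(5/13) + (5/13)·log₂(5/13)]
  = 0.48819 + 0.53020 + 0.53020 = 1.5486 bits

H(Y|X) = Σ_x P(x)·H(Y|X=x):
  X=0: P(X=0) = 3/13, P(Y|X=0) = (2/3, 1/12, 1/4) → H(Y|X=0) = 1.18872
  X=1: P(X=1) = 5/13, P(Y|X=1) = (1/2, 7/20, 3/20) → H(Y|X=1) = 1.44065
  X=2: P(X=2) = 5/13, P(Y|X=2) = (1/20, 1/20, 9/10) → H(Y|X=2) = 0.56900
H(Y|X) = (3/13)·1.18872 + (5/13)·1.44065 + (5/13)·0.56900 = 1.0473 bits

H(X,Y) = -Σ_{x,y} P(x,y) log₂ P(x,y). Per-cell terms -P(x,y)·log₂P(x,y):
  X=0: 0.41545, 0.10962, 0.23743
  X=1: 0.45741, 0.38945, 0.23743
  X=2: 0.10962, 0.10962, 0.52979
Sum of the 9 terms: H(X,Y) = 2.5958 bits

Chain rule check:
  H(X) + H(Y|X) = 1.5486 + 1.0473 = 2.5959 bits
  H(X,Y) = 2.5958 bits
✓ Chain rule verified (Δ = 0.0001 is 4-dp rounding noise: each of the three values was rounded independently).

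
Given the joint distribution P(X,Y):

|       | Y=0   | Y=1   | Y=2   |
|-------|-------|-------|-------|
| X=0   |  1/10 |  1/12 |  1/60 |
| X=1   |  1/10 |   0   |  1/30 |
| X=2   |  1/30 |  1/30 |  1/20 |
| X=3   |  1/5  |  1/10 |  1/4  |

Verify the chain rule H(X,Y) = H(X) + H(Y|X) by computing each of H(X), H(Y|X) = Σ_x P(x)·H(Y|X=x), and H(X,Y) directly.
H(X) = 1.6880 bits, H(Y|X) = 1.3770 bits, H(X,Y) = 3.0649 bits

Marginal of X (row sums):
  P(X=0) = 1/10 + 1/12 + 1/60 = 1/5
  P(X=1) = 1/10 + 0 + 1/30 = 2/15
  P(X=2) = 1/30 + 1/30 + 1/20 = 7/60
  P(X=3) = 1/5 + 1/10 + 1/4 = 11/20
H(X) = -[(1/5)·log₂(1/5) + (2/15)·log₂(2/15) + (7/60)·log₂(7/60) + (11/20)·log₂(11/20)]
  = 0.46439 + 0.38759 + 0.36161 + 0.47437 = 1.6880 bits

H(Y|X) = Σ_x P(x)·H(Y|X=x):
  X=0: P(X=0) = 1/5, P(Y|X=0) = (1/2, 5/12, 1/12) → H(Y|X=0) = 1.32501
  X=1: P(X=1) = 2/15, P(Y|X=1) = (3/4, 0, 1/4) → H(Y|X=1) = 0.81128
  X=2: P(X=2) = 7/60, P(Y|X=2) = (2/7, 2/7, 3/7) → H(Y|X=2) = 1.55666
  X=3: P(X=3) = 11/20, P(Y|X=3) = (4/11, 2/11, 5/11) → H(Y|X=3) = 1.49492
H(Y|X) = (1/5)·1.32501 + (2/15)·0.81128 + (7/60)·1.55666 + (11/20)·1.49492 = 1.3770 bits

H(X,Y) = -Σ_{x,y} P(x,y) log₂ P(x,y). Per-cell terms -P(x,y)·log₂P(x,y):
  X=0: 0.33219, 0.29875, 0.09845
  X=1: 0.33219, 0.00000, 0.16356
  X=2: 0.16356, 0.16356, 0.21610
  X=3: 0.46439, 0.33219, 0.50000
  (cells with P = 0 contribute 0)
Sum of the 12 terms: H(X,Y) = 3.0649 bits

Chain rule check:
  H(X) + H(Y|X) = 1.6880 + 1.3770 = 3.0650 bits
  H(X,Y) = 3.0649 bits
✓ Chain rule verified (Δ = 0.0001 is 4-dp rounding noise: each of the three values was rounded independently).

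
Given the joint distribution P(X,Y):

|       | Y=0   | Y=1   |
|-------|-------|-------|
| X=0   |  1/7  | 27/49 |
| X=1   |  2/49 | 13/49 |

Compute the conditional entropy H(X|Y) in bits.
0.8830 bits

H(X|Y) = H(X,Y) - H(Y)

H(X,Y) = -Σ_{x,y} P(x,y) log₂ P(x,y). Per-cell terms -P(x,y)·log₂P(x,y):
  X=0: 0.40105070, 0.47377966
  X=1: 0.18835550, 0.50786758
Sum of the 4 terms: H(X,Y) = 1.5710534 bits

Marginal of Y (column sums):
  P(Y=0) = 1/7 + 2/49 = 9/49
  P(Y=1) = 27/49 + 13/49 = 40/49
H(Y) = -[(9/49)·log₂(9/49) + (40/49)·log₂(40/49)]
  = 0.44904211 + 0.23900551 = 0.6880476 bits

H(X|Y) = H(X,Y) - H(Y) = 1.5710534 - 0.6880476 = 0.8830 bits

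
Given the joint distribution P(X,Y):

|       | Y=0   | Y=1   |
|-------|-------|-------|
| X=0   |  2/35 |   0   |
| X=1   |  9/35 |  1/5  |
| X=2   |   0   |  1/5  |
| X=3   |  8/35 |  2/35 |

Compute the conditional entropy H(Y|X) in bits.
0.6582 bits

H(Y|X) = H(X,Y) - H(X)

H(X,Y) = -Σ_{x,y} P(x,y) log₂ P(x,y). Per-cell terms -P(x,y)·log₂P(x,y):
  X=0: 0.23596, 0.00000
  X=1: 0.50383, 0.46439
  X=2: 0.00000, 0.46439
  X=3: 0.48669, 0.23596
  (cells with P = 0 contribute 0)
Sum of the 8 terms: H(X,Y) = 2.3912 bits

Marginal of X (row sums):
  P(X=0) = 2/35 + 0 = 2/35
  P(X=1) = 9/35 + 1/5 = 16/35
  P(X=2) = 0 + 1/5 = 1/5
  P(X=3) = 8/35 + 2/35 = 2/7
H(X) = -[(2/35)·log₂(2/35) + (16/35)·log₂(16/35) + (1/5)·log₂(1/5) + (2/7)·log₂(2/7)]
  = 0.23596 + 0.51624 + 0.46439 + 0.51639 = 1.7330 bits

H(Y|X) = H(X,Y) - H(X) = 2.3912 - 1.7330 = 0.6582 bits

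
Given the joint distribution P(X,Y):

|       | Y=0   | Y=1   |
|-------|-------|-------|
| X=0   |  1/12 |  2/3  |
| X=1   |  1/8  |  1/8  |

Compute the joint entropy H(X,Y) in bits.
1.4387 bits

H(X,Y) = -Σ_{x,y} P(x,y) log₂ P(x,y). Per-cell terms -P(x,y)·log₂P(x,y):
  X=0: 0.2987, 0.3900
  X=1: 0.3750, 0.3750
Sum of the 4 terms: H(X,Y) = 1.4387 bits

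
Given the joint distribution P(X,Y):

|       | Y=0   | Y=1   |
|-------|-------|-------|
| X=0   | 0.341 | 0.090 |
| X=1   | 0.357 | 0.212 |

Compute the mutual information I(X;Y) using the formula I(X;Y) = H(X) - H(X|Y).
0.0231 bits

I(X;Y) = H(X) - H(X|Y)

Marginal of X (row sums):
  P(X=0) = 0.341 + 0.090 = 0.431
  P(X=1) = 0.357 + 0.212 = 0.569
H(X) = -[0.431·log₂(0.431) + 0.569·log₂(0.569)]
  = 0.52334 + 0.46288 = 0.98622 bits

Marginal of Y (column sums):
  P(Y=0) = 0.341 + 0.357 = 0.698
  P(Y=1) = 0.090 + 0.212 = 0.302
H(X|Y) = Σ_y P(y)·H(X|Y=y):
  Y=0: P(Y=0) = 0.698, P(X|Y=0) = (341/698, 357/698) → H(X|Y=0) = 0.99962
  Y=1: P(Y=1) = 0.302, P(X|Y=1) = (45/151, 106/151) → H(X|Y=1) = 0.87885
H(X|Y) = 0.698·0.99962 + 0.302·0.87885 = 0.96315 bits

I(X;Y) = H(X) - H(X|Y) = 0.98622 - 0.96315 = 0.0231 bits

Cross-check via I(X;Y) = H(X) + H(Y) - H(X,Y): computing H(Y) from the column sums and H(X,Y) from the 4 cells in the same way gives H(Y) = 0.88372 bits and H(X,Y) = 1.84687 bits, so
I(X;Y) = 0.98622 + 0.88372 - 1.84687 = 0.0231 bits ✓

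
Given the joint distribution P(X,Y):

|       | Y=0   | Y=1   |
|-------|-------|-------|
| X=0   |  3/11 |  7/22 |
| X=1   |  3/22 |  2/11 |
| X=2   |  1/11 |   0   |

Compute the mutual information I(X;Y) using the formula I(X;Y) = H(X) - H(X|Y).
0.0981 bits

I(X;Y) = H(X) - H(X|Y)

Marginal of X (row sums):
  P(X=0) = 3/11 + 7/22 = 13/22
  P(X=1) = 3/22 + 2/11 = 7/22
  P(X=2) = 1/11 + 0 = 1/11
H(X) = -[(13/22)·log₂(13/22) + (7/22)·log₂(7/22) + (1/11)·log₂(1/11)]
  = 0.448495 + 0.525661 + 0.314494 = 1.28865 bits

Marginal of Y (column sums):
  P(Y=0) = 3/11 + 3/22 + 1/11 = 1/2
  P(Y=1) = 7/22 + 2/11 + 0 = 1/2
H(X|Y) = Σ_y P(y)·H(X|Y=y):
  Y=0: P(Y=0) = 1/2, P(X|Y=0) = (6/11, 3/11, 2/11) → H(X|Y=0) = 1.435371
  Y=1: P(Y=1) = 1/2, P(X|Y=1) = (7/11, 4/11, 0) → H(X|Y=1) = 0.945660
H(X|Y) = (1/2)·1.435371 + (1/2)·0.945660 = 1.19052 bits

I(X;Y) = H(X) - H(X|Y) = 1.28865 - 1.19052 = 0.0981 bits

Cross-check via I(X;Y) = H(X) + H(Y) - H(X,Y): computing H(Y) from the column sums and H(X,Y) from the 6 cells in the same way gives H(Y) = 1.00000 bits and H(X,Y) = 2.19052 bits, so
I(X;Y) = 1.28865 + 1.00000 - 2.19052 = 0.0981 bits ✓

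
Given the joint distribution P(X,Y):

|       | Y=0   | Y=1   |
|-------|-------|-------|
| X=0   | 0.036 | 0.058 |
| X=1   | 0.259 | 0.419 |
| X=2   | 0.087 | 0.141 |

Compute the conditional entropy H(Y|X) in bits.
0.9594 bits

H(Y|X) = H(X,Y) - H(X)

H(X,Y) = -Σ_{x,y} P(x,y) log₂ P(x,y). Per-cell terms -P(x,y)·log₂P(x,y):
  X=0: 0.17265, 0.23825
  X=1: 0.50478, 0.52584
  X=2: 0.30649, 0.39850
Sum of the 6 terms: H(X,Y) = 2.1465 bits

Marginal of X (row sums):
  P(X=0) = 0.036 + 0.058 = 0.094
  P(X=1) = 0.259 + 0.419 = 0.678
  P(X=2) = 0.087 + 0.141 = 0.228
H(X) = -[0.094·log₂(0.094) + 0.678·log₂(0.678) + 0.228·log₂(0.228)]
  = 0.32065 + 0.38012 + 0.48630 = 1.1871 bits

H(Y|X) = H(X,Y) - H(X) = 2.1465 - 1.1871 = 0.9594 bits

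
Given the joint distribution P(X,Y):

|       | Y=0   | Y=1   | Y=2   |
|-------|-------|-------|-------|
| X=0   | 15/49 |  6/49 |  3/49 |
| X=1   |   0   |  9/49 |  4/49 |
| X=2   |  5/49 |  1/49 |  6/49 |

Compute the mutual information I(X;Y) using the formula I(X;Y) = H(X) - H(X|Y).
0.3659 bits

I(X;Y) = H(X) - H(X|Y)

Marginal of X (row sums):
  P(X=0) = 15/49 + 6/49 + 3/49 = 24/49
  P(X=1) = 0 + 9/49 + 4/49 = 13/49
  P(X=2) = 5/49 + 1/49 + 6/49 = 12/49
H(X) = -[(24/49)·log₂(24/49) + (13/49)·log₂(13/49) + (12/49)·log₂(12/49)]
  = 0.50437 + 0.50787 + 0.49708 = 1.5093 bits

Marginal of Y (column sums):
  P(Y=0) = 15/49 + 0 + 5/49 = 20/49
  P(Y=1) = 6/49 + 9/49 + 1/49 = 16/49
  P(Y=2) = 3/49 + 4/49 + 6/49 = 13/49
H(X|Y) = Σ_y P(y)·H(X|Y=y):
  Y=0: P(Y=0) = 20/49, P(X|Y=0) = (3/4, 0, 1/4) → H(X|Y=0) = 0.81128
  Y=1: P(Y=1) = 16/49, P(X|Y=1) = (3/8, 9/16, 1/16) → H(X|Y=1) = 1.24756
  Y=2: P(Y=2) = 13/49, P(X|Y=2) = (3/13, 4/13, 6/13) → H(X|Y=2) = 1.52623
H(X|Y) = (20/49)·0.81128 + (16/49)·1.24756 + (13/49)·1.52623 = 1.1434 bits

I(X;Y) = H(X) - H(X|Y) = 1.5093 - 1.1434 = 0.3659 bits

Cross-check via I(X;Y) = H(X) + H(Y) - H(X,Y): computing H(Y) from the column sums and H(X,Y) from the 9 cells in the same way gives H(Y) = 1.5628 bits and H(X,Y) = 2.7062 bits, so
I(X;Y) = 1.5093 + 1.5628 - 2.7062 = 0.3659 bits ✓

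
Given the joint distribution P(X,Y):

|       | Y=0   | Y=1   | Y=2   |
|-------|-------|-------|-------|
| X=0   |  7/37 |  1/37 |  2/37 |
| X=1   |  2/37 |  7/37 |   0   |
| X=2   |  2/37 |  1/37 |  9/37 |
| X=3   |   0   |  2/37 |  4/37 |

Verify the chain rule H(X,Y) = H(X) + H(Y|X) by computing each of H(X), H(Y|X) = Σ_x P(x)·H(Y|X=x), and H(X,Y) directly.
H(X) = 1.9587 bits, H(Y|X) = 0.9850 bits, H(X,Y) = 2.9437 bits

Marginal of X (row sums):
  P(X=0) = 7/37 + 1/37 + 2/37 = 10/37
  P(X=1) = 2/37 + 7/37 + 0 = 9/37
  P(X=2) = 2/37 + 1/37 + 9/37 = 12/37
  P(X=3) = 0 + 2/37 + 4/37 = 6/37
H(X) = -[(10/37)·log₂(10/37) + (9/37)·log₂(9/37) + (12/37)·log₂(12/37) + (6/37)·log₂(6/37)]
  = 0.5101 + 0.4961 + 0.5269 + 0.4256 = 1.9587 bits

H(Y|X) = Σ_x P(x)·H(Y|X=x):
  X=0: P(X=0) = 10/37, P(Y|X=0) = (7/10, 1/10, 1/5) → H(Y|X=0) = 1.1568
  X=1: P(X=1) = 9/37, P(Y|X=1) = (2/9, 7/9, 0) → H(Y|X=1) = 0.7642
  X=2: P(X=2) = 12/37, P(Y|X=2) = (1/6, 1/12, 3/4) → H(Y|X=2) = 1.0409
  X=3: P(X=3) = 6/37, P(Y|X=3) = (0, 1/3, 2/3) → H(Y|X=3) = 0.9183
H(Y|X) = (10/37)·1.1568 + (9/37)·0.7642 + (12/37)·1.0409 + (6/37)·0.9183 = 0.9850 bits

H(X,Y) = -Σ_{x,y} P(x,y) log₂ P(x,y). Per-cell terms -P(x,y)·log₂P(x,y):
  X=0: 0.4545, 0.1408, 0.2275
  X=1: 0.2275, 0.4545, 0.0000
  X=2: 0.2275, 0.1408, 0.4961
  X=3: 0.0000, 0.2275, 0.3470
  (cells with P = 0 contribute 0)
Sum of the 12 terms: H(X,Y) = 2.9437 bits

Chain rule check:
  H(X) + H(Y|X) = 1.9587 + 0.9850 = 2.9437 bits
  H(X,Y) = 2.9437 bits
✓ Chain rule verified.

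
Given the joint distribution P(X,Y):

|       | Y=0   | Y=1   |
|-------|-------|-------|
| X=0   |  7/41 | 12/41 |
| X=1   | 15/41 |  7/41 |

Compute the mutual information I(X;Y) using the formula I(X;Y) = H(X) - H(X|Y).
0.0719 bits

I(X;Y) = H(X) - H(X|Y)

Marginal of X (row sums):
  P(X=0) = 7/41 + 12/41 = 19/41
  P(X=1) = 15/41 + 7/41 = 22/41
H(X) = -[(19/41)·log₂(19/41) + (22/41)·log₂(22/41)]
  = 0.5142 + 0.4819 = 0.9961 bits

Marginal of Y (column sums):
  P(Y=0) = 7/41 + 15/41 = 22/41
  P(Y=1) = 12/41 + 7/41 = 19/41
H(X|Y) = Σ_y P(y)·H(X|Y=y):
  Y=0: P(Y=0) = 22/41, P(X|Y=0) = (7/22, 15/22) → H(X|Y=0) = 0.9024
  Y=1: P(Y=1) = 19/41, P(X|Y=1) = (12/19, 7/19) → H(X|Y=1) = 0.9495
H(X|Y) = (22/41)·0.9024 + (19/41)·0.9495 = 0.9242 bits

I(X;Y) = H(X) - H(X|Y) = 0.9961 - 0.9242 = 0.0719 bits

Cross-check via I(X;Y) = H(X) + H(Y) - H(X,Y): computing H(Y) from the column sums and H(X,Y) from the 4 cells in the same way gives H(Y) = 0.9961 bits and H(X,Y) = 1.9203 bits, so
I(X;Y) = 0.9961 + 0.9961 - 1.9203 = 0.0719 bits ✓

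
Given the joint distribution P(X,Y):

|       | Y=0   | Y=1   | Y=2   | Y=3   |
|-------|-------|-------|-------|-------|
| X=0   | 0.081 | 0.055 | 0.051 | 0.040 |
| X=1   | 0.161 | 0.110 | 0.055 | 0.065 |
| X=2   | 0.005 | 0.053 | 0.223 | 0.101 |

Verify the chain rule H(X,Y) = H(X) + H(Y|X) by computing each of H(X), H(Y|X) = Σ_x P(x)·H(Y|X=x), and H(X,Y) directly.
H(X) = 1.5457 bits, H(Y|X) = 1.7235 bits, H(X,Y) = 3.2692 bits

Marginal of X (row sums):
  P(X=0) = 0.081 + 0.055 + 0.051 + 0.040 = 0.227
  P(X=1) = 0.161 + 0.110 + 0.055 + 0.065 = 0.391
  P(X=2) = 0.005 + 0.053 + 0.223 + 0.101 = 0.382
H(X) = -[0.227·log₂(0.227) + 0.391·log₂(0.391) + 0.382·log₂(0.382)]
  = 0.4856 + 0.5297 + 0.5304 = 1.5457 bits

H(Y|X) = Σ_x P(x)·H(Y|X=x):
  X=0: P(X=0) = 0.227, P(Y|X=0) = (81/227, 55/227, 51/227, 40/227) → H(Y|X=0) = 1.9513
  X=1: P(X=1) = 0.391, P(Y|X=1) = (7/17, 110/391, 55/391, 65/391) → H(Y|X=1) = 1.8702
  X=2: P(X=2) = 0.382, P(Y|X=2) = (5/382, 53/382, 223/382, 101/382) → H(Y|X=2) = 1.4380
H(Y|X) = 0.227·1.9513 + 0.391·1.8702 + 0.382·1.4380 = 1.7235 bits

H(X,Y) = -Σ_{x,y} P(x,y) log₂ P(x,y). Per-cell terms -P(x,y)·log₂P(x,y):
  X=0: 0.2937, 0.2301, 0.2190, 0.1858
  X=1: 0.4242, 0.3503, 0.2301, 0.2563
  X=2: 0.0382, 0.2246, 0.4828, 0.3341
Sum of the 12 terms: H(X,Y) = 3.2692 bits

Chain rule check:
  H(X) + H(Y|X) = 1.5457 + 1.7235 = 3.2692 bits
  H(X,Y) = 3.2692 bits
✓ Chain rule verified.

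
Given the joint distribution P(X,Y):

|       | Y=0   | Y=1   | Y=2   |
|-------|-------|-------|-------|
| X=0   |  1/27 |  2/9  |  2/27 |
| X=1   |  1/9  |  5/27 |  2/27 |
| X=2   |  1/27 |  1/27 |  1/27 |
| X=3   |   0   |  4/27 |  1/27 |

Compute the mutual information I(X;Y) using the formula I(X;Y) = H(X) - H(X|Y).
0.1120 bits

I(X;Y) = H(X) - H(X|Y)

Marginal of X (row sums):
  P(X=0) = 1/27 + 2/9 + 2/27 = 1/3
  P(X=1) = 1/9 + 5/27 + 2/27 = 10/27
  P(X=2) = 1/27 + 1/27 + 1/27 = 1/9
  P(X=3) = 0 + 4/27 + 1/27 = 5/27
H(X) = -[(1/3)·log₂(1/3) + (10/27)·log₂(10/27) + (1/9)·log₂(1/9) + (5/27)·log₂(5/27)]
  = 0.52832 + 0.53073 + 0.35221 + 0.45055 = 1.8618 bits

Marginal of Y (column sums):
  P(Y=0) = 1/27 + 1/9 + 1/27 + 0 = 5/27
  P(Y=1) = 2/9 + 5/27 + 1/27 + 4/27 = 16/27
  P(Y=2) = 2/27 + 2/27 + 1/27 + 1/27 = 2/9
H(X|Y) = Σ_y P(y)·H(X|Y=y):
  Y=0: P(Y=0) = 5/27, P(X|Y=0) = (1/5, 3/5, 1/5, 0) → H(X|Y=0) = 1.37095
  Y=1: P(Y=1) = 16/27, P(X|Y=1) = (3/8, 5/16, 1/16, 1/4) → H(X|Y=1) = 1.80504
  Y=2: P(Y=2) = 2/9, P(X|Y=2) = (1/3, 1/3, 1/6, 1/6) → H(X|Y=2) = 1.91830
H(X|Y) = (5/27)·1.37095 + (16/27)·1.80504 + (2/9)·1.91830 = 1.7498 bits

I(X;Y) = H(X) - H(X|Y) = 1.8618 - 1.7498 = 0.1120 bits

Cross-check via I(X;Y) = H(X) + H(Y) - H(X,Y): computing H(Y) from the column sums and H(X,Y) from the 12 cells in the same way gives H(Y) = 1.3801 bits and H(X,Y) = 3.1299 bits, so
I(X;Y) = 1.8618 + 1.3801 - 3.1299 = 0.1120 bits ✓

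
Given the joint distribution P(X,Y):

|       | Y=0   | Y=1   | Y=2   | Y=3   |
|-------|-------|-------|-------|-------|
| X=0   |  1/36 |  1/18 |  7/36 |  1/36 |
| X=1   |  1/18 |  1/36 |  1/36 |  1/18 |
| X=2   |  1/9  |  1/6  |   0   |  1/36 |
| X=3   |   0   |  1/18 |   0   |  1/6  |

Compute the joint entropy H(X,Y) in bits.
3.3180 bits

H(X,Y) = -Σ_{x,y} P(x,y) log₂ P(x,y). Per-cell terms -P(x,y)·log₂P(x,y):
  X=0: 0.1436, 0.2317, 0.4594, 0.1436
  X=1: 0.2317, 0.1436, 0.1436, 0.2317
  X=2: 0.3522, 0.4308, 0.0000, 0.1436
  X=3: 0.0000, 0.2317, 0.0000, 0.4308
  (cells with P = 0 contribute 0)
Sum of the 16 terms: H(X,Y) = 3.3180 bits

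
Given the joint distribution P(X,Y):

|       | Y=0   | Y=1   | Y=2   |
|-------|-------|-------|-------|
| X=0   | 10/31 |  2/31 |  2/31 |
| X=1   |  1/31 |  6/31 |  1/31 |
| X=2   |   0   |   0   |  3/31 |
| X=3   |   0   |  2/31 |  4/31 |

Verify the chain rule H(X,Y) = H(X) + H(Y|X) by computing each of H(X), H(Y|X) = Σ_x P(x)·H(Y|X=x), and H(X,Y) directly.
H(X) = 1.8069 bits, H(Y|X) = 0.9704 bits, H(X,Y) = 2.7773 bits

Marginal of X (row sums):
  P(X=0) = 10/31 + 2/31 + 2/31 = 14/31
  P(X=1) = 1/31 + 6/31 + 1/31 = 8/31
  P(X=2) = 0 + 0 + 3/31 = 3/31
  P(X=3) = 0 + 2/31 + 4/31 = 6/31
H(X) = -[(14/31)·log₂(14/31) + (8/31)·log₂(8/31) + (3/31)·log₂(3/31) + (6/31)·log₂(6/31)]
  = 0.5179 + 0.5043 + 0.3261 + 0.4586 = 1.8069 bits

H(Y|X) = Σ_x P(x)·H(Y|X=x):
  X=0: P(X=0) = 14/31, P(Y|X=0) = (5/7, 1/7, 1/7) → H(Y|X=0) = 1.1488
  X=1: P(X=1) = 8/31, P(Y|X=1) = (1/8, 3/4, 1/8) → H(Y|X=1) = 1.0613
  X=2: P(X=2) = 3/31, P(Y|X=2) = (0, 0, 1) → H(Y|X=2) = 0.0000
  X=3: P(X=3) = 6/31, P(Y|X=3) = (0, 1/3, 2/3) → H(Y|X=3) = 0.9183
H(Y|X) = (14/31)·1.1488 + (8/31)·1.0613 + (3/31)·0.0000 + (6/31)·0.9183 = 0.9704 bits

H(X,Y) = -Σ_{x,y} P(x,y) log₂ P(x,y). Per-cell terms -P(x,y)·log₂P(x,y):
  X=0: 0.5265, 0.2551, 0.2551
  X=1: 0.1598, 0.4586, 0.1598
  X=2: 0.0000, 0.0000, 0.3261
  X=3: 0.0000, 0.2551, 0.3812
  (cells with P = 0 contribute 0)
Sum of the 12 terms: H(X,Y) = 2.7773 bits

Chain rule check:
  H(X) + H(Y|X) = 1.8069 + 0.9704 = 2.7773 bits
  H(X,Y) = 2.7773 bits
✓ Chain rule verified.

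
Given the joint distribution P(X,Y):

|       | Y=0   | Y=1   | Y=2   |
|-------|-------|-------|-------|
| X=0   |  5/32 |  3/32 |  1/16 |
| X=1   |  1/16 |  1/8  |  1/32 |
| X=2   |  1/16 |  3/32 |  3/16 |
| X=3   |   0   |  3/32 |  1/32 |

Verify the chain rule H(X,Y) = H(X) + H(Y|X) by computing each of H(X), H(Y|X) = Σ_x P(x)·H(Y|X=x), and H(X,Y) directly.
H(X) = 1.9086 bits, H(Y|X) = 1.3606 bits, H(X,Y) = 3.2692 bits

Marginal of X (row sums):
  P(X=0) = 5/32 + 3/32 + 1/16 = 5/16
  P(X=1) = 1/16 + 1/8 + 1/32 = 7/32
  P(X=2) = 1/16 + 3/32 + 3/16 = 11/32
  P(X=3) = 0 + 3/32 + 1/32 = 1/8
H(X) = -[(5/16)·log₂(5/16) + (7/32)·log₂(7/32) + (11/32)·log₂(11/32) + (1/8)·log₂(1/8)]
  = 0.524397 + 0.479641 + 0.529570 + 0.375000 = 1.9086 bits

H(Y|X) = Σ_x P(x)·H(Y|X=x):
  X=0: P(X=0) = 5/16, P(Y|X=0) = (1/2, 3/10, 1/5) → H(Y|X=0) = 1.485475
  X=1: P(X=1) = 7/32, P(Y|X=1) = (2/7, 4/7, 1/7) → H(Y|X=1) = 1.378783
  X=2: P(X=2) = 11/32, P(Y|X=2) = (2/11, 3/11, 6/11) → H(Y|X=2) = 1.435371
  X=3: P(X=3) = 1/8, P(Y|X=3) = (0, 3/4, 1/4) → H(Y|X=3) = 0.811278
H(Y|X) = (5/16)·1.485475 + (7/32)·1.378783 + (11/32)·1.435371 + (1/8)·0.811278 = 1.3606 bits

H(X,Y) = -Σ_{x,y} P(x,y) log₂ P(x,y). Per-cell terms -P(x,y)·log₂P(x,y):
  X=0: 0.418449, 0.320160, 0.250000
  X=1: 0.250000, 0.375000, 0.156250
  X=2: 0.250000, 0.320160, 0.452820
  X=3: 0.000000, 0.320160, 0.156250
  (cells with P = 0 contribute 0)
Sum of the 12 terms: H(X,Y) = 3.2692 bits

Chain rule check:
  H(X) + H(Y|X) = 1.9086 + 1.3606 = 3.2692 bits
  H(X,Y) = 3.2692 bits
✓ Chain rule verified.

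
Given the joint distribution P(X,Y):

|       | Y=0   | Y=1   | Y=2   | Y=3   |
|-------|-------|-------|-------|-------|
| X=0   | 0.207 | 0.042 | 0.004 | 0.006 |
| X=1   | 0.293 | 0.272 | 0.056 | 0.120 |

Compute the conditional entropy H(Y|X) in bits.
1.5431 bits

H(Y|X) = H(X,Y) - H(X)

H(X,Y) = -Σ_{x,y} P(x,y) log₂ P(x,y). Per-cell terms -P(x,y)·log₂P(x,y):
  X=0: 0.47037, 0.19209, 0.03186, 0.04428
  X=1: 0.51891, 0.51090, 0.23287, 0.36707
Sum of the 8 terms: H(X,Y) = 2.36835 bits

Marginal of X (row sums):
  P(X=0) = 0.207 + 0.042 + 0.004 + 0.006 = 0.259
  P(X=1) = 0.293 + 0.272 + 0.056 + 0.120 = 0.741
H(X) = -[0.259·log₂(0.259) + 0.741·log₂(0.741)]
  = 0.50478 + 0.32045 = 0.82523 bits

H(Y|X) = H(X,Y) - H(X) = 2.36835 - 0.82523 = 1.5431 bits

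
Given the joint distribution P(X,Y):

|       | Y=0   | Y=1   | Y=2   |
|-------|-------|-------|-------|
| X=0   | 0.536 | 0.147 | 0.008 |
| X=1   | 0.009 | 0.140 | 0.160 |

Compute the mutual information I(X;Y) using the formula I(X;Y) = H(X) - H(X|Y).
0.4926 bits

I(X;Y) = H(X) - H(X|Y)

Marginal of X (row sums):
  P(X=0) = 0.536 + 0.147 + 0.008 = 0.691
  P(X=1) = 0.009 + 0.140 + 0.160 = 0.309
H(X) = -[0.691·log₂(0.691) + 0.309·log₂(0.309)]
  = 0.36847 + 0.52355 = 0.89202 bits

Marginal of Y (column sums):
  P(Y=0) = 0.536 + 0.009 = 0.545
  P(Y=1) = 0.147 + 0.140 = 0.287
  P(Y=2) = 0.008 + 0.160 = 0.168
H(X|Y) = Σ_y P(y)·H(X|Y=y):
  Y=0: P(Y=0) = 0.545, P(X|Y=0) = (536/545, 9/545) → H(X|Y=0) = 0.12139
  Y=1: P(Y=1) = 0.287, P(X|Y=1) = (21/41, 20/41) → H(X|Y=1) = 0.99957
  Y=2: P(Y=2) = 0.168, P(X|Y=2) = (1/21, 20/21) → H(X|Y=2) = 0.27620
H(X|Y) = 0.545·0.12139 + 0.287·0.99957 + 0.168·0.27620 = 0.39944 bits

I(X;Y) = H(X) - H(X|Y) = 0.89202 - 0.39944 = 0.4926 bits

Cross-check via I(X;Y) = H(X) + H(Y) - H(X,Y): computing H(Y) from the column sums and H(X,Y) from the 6 cells in the same way gives H(Y) = 1.42644 bits and H(X,Y) = 1.82587 bits, so
I(X;Y) = 0.89202 + 1.42644 - 1.82587 = 0.4926 bits ✓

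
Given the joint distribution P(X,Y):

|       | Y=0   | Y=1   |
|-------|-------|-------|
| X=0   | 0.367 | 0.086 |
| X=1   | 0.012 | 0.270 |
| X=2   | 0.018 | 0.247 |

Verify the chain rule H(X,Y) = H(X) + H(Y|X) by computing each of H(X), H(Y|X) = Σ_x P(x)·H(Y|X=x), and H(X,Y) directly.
H(X) = 1.5402 bits, H(Y|X) = 0.4841 bits, H(X,Y) = 2.0244 bits

Marginal of X (row sums):
  P(X=0) = 0.367 + 0.086 = 0.453
  P(X=1) = 0.012 + 0.270 = 0.282
  P(X=2) = 0.018 + 0.247 = 0.265
H(X) = -[0.453·log₂(0.453) + 0.282·log₂(0.282) + 0.265·log₂(0.265)]
  = 0.51751 + 0.51500 + 0.50772 = 1.5402 bits

H(Y|X) = Σ_x P(x)·H(Y|X=x):
  X=0: P(X=0) = 0.453, P(Y|X=0) = (367/453, 86/453) → H(Y|X=0) = 0.70115
  X=1: P(X=1) = 0.282, P(Y|X=1) = (2/47, 45/47) → H(Y|X=1) = 0.25388
  X=2: P(X=2) = 0.265, P(Y|X=2) = (18/265, 247/265) → H(Y|X=2) = 0.35813
H(Y|X) = 0.453·0.70115 + 0.282·0.25388 + 0.265·0.35813 = 0.4841 bits

H(X,Y) = -Σ_{x,y} P(x,y) log₂ P(x,y). Per-cell terms -P(x,y)·log₂P(x,y):
  X=0: 0.53074, 0.30440
  X=1: 0.07657, 0.51002
  X=2: 0.10433, 0.49830
Sum of the 6 terms: H(X,Y) = 2.0244 bits

Chain rule check:
  H(X) + H(Y|X) = 1.5402 + 0.4841 = 2.0243 bits
  H(X,Y) = 2.0244 bits
✓ Chain rule verified (Δ = 0.0001 is 4-dp rounding noise: each of the three values was rounded independently).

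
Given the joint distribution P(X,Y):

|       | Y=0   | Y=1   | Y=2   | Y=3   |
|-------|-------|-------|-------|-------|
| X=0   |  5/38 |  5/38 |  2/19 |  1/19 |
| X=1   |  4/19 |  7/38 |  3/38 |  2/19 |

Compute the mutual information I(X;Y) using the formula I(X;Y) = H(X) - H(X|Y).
0.0172 bits

I(X;Y) = H(X) - H(X|Y)

Marginal of X (row sums):
  P(X=0) = 5/38 + 5/38 + 2/19 + 1/19 = 8/19
  P(X=1) = 4/19 + 7/38 + 3/38 + 2/19 = 11/19
H(X) = -[(8/19)·log₂(8/19) + (11/19)·log₂(11/19)]
  = 0.52544 + 0.45650 = 0.98194 bits

Marginal of Y (column sums):
  P(Y=0) = 5/38 + 4/19 = 13/38
  P(Y=1) = 5/38 + 7/38 = 6/19
  P(Y=2) = 2/19 + 3/38 = 7/38
  P(Y=3) = 1/19 + 2/19 = 3/19
H(X|Y) = Σ_y P(y)·H(X|Y=y):
  Y=0: P(Y=0) = 13/38, P(X|Y=0) = (5/13, 8/13) → H(X|Y=0) = 0.96124
  Y=1: P(Y=1) = 6/19, P(X|Y=1) = (5/12, 7/12) → H(X|Y=1) = 0.97987
  Y=2: P(Y=2) = 7/38, P(X|Y=2) = (4/7, 3/7) → H(X|Y=2) = 0.98523
  Y=3: P(Y=3) = 3/19, P(X|Y=3) = (1/3, 2/3) → H(X|Y=3) = 0.91830
H(X|Y) = (13/38)·0.96124 + (6/19)·0.97987 + (7/38)·0.98523 + (3/19)·0.91830 = 0.96476 bits

I(X;Y) = H(X) - H(X|Y) = 0.98194 - 0.96476 = 0.0172 bits

Cross-check via I(X;Y) = H(X) + H(Y) - H(X,Y): computing H(Y) from the column sums and H(X,Y) from the 8 cells in the same way gives H(Y) = 1.92460 bits and H(X,Y) = 2.88936 bits, so
I(X;Y) = 0.98194 + 1.92460 - 2.88936 = 0.0172 bits ✓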